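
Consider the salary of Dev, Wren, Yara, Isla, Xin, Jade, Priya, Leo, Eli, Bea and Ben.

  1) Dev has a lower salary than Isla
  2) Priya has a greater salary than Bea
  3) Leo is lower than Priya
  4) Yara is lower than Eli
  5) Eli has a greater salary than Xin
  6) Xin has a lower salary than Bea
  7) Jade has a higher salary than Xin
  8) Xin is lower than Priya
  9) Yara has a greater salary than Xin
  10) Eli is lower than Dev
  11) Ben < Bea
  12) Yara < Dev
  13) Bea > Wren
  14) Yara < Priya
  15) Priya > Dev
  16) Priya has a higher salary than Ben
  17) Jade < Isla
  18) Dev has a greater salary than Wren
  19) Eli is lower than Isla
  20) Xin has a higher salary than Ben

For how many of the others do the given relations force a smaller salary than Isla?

From Isla the given relations immediately reach Eli, Dev, Jade.
From those, Xin, Wren, Yara — 6 in total.
From those, Ben — 7 in total.
Nothing else is reachable below Isla; 7 in all.

7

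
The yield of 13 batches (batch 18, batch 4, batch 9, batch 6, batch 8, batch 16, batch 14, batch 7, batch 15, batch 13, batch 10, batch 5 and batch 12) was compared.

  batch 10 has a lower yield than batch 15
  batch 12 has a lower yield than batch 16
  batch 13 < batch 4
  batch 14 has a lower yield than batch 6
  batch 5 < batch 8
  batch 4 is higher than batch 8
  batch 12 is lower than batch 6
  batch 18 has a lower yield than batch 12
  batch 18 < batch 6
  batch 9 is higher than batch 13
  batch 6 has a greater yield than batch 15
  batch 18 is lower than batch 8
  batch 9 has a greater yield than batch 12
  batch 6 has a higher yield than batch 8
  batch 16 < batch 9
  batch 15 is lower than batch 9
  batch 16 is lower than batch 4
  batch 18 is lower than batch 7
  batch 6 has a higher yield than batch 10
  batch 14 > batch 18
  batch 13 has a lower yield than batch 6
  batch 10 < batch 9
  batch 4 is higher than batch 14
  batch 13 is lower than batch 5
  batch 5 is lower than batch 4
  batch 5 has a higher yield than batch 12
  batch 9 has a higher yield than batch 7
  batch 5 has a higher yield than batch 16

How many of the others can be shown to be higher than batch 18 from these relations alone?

Directly above batch 18: batch 12, batch 7, batch 8, batch 14, batch 6.
One step further: batch 16, batch 5, batch 9, batch 4 (9 so far).
No other element is forced above batch 18 by the given relations, so the count is 9.

9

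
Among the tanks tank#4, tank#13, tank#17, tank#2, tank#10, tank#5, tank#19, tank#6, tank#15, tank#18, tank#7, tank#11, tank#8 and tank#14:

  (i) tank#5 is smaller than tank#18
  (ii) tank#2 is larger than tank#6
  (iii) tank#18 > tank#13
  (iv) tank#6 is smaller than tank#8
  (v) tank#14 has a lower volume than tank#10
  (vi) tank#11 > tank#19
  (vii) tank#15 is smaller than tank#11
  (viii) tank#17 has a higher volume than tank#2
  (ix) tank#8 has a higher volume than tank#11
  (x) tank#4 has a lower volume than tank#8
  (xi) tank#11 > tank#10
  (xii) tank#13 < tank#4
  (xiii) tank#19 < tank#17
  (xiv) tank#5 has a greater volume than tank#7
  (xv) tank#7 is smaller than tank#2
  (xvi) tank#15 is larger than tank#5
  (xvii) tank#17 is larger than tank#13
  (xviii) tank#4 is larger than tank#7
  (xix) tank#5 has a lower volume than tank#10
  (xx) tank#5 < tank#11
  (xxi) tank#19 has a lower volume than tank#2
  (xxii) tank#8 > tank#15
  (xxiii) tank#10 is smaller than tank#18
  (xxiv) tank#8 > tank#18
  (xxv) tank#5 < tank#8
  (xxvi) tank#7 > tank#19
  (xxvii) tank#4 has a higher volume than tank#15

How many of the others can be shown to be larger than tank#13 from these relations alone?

4

From tank#13 the given relations immediately reach tank#18, tank#4, tank#17.
From those, tank#8 — 4 in total.
Nothing else is reachable above tank#13; 4 in all.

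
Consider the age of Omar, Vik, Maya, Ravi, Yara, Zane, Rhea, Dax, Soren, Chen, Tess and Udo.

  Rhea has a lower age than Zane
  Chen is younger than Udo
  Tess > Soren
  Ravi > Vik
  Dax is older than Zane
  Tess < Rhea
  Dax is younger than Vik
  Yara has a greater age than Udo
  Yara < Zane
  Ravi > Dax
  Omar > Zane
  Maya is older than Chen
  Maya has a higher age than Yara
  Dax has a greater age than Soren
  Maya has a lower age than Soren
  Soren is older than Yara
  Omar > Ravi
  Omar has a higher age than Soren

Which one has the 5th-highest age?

Zane

The consecutive relations fix a unique order: Chen < Udo < Yara < Maya < Soren < Tess < Rhea < Zane < Dax < Vik < Ravi < Omar.
Counting 5 from the largest end gives Zane.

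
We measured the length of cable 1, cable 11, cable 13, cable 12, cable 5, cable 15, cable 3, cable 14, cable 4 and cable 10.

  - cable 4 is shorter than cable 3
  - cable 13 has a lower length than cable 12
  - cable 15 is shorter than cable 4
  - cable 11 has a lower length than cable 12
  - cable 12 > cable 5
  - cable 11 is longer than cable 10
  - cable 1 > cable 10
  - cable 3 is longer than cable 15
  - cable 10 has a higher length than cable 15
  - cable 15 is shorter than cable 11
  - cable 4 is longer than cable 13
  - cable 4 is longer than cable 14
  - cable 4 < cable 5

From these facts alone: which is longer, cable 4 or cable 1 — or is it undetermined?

undetermined

Following every chain through cable 1: below cable 1 we get cable 15, cable 10.
cable 4 is not reached, and no chain runs the other way from cable 4 to cable 1.
So the given relations leave the order of cable 1 and cable 4 undetermined.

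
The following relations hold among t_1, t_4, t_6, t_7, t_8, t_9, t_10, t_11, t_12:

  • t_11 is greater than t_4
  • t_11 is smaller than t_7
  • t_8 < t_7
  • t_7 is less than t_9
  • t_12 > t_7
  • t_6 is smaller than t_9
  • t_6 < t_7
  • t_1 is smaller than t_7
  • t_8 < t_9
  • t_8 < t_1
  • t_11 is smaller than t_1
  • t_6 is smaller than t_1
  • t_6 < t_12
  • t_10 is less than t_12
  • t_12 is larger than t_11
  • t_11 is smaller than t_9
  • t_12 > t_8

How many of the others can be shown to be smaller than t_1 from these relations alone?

The elements the relations force below t_1 are t_6, t_4, t_11, t_8 — no chain reaches any other.
That is 4.

4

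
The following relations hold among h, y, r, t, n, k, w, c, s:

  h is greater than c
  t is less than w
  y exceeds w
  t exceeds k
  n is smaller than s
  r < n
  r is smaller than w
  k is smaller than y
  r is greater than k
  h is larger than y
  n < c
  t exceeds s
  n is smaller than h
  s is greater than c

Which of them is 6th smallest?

The consecutive relations fix a unique order: k < r < n < c < s < t < w < y < h.
The 6th smallest is t.

t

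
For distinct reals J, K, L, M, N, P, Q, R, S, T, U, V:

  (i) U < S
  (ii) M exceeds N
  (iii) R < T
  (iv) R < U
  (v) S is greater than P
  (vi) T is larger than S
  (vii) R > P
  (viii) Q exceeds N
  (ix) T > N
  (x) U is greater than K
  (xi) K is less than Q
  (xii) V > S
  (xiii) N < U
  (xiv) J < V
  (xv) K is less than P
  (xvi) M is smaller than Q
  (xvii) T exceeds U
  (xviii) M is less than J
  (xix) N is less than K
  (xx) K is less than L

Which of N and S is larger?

S

The relevant relations are N < K; K < P; P < R; R < U; U < S.
Together: N < K < P < R < U < S.
So N < S; S is the larger of the two.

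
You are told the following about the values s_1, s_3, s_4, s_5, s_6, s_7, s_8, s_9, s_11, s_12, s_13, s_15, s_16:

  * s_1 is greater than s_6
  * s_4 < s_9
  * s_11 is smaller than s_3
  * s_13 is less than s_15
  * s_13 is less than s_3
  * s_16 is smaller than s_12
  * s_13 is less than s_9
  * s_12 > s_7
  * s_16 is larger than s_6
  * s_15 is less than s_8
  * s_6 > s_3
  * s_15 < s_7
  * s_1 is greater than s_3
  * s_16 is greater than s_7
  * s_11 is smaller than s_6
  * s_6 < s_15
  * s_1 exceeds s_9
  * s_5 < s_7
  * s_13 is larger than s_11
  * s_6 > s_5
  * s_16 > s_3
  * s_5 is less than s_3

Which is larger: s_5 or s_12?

The relevant relations are s_5 < s_3; s_3 < s_6; s_6 < s_15; s_15 < s_7; s_7 < s_16; s_16 < s_12.
Chaining these gives s_5 < s_3 < s_6 < s_15 < s_7 < s_16 < s_12.
So s_5 < s_12; s_12 is the larger of the two.

s_12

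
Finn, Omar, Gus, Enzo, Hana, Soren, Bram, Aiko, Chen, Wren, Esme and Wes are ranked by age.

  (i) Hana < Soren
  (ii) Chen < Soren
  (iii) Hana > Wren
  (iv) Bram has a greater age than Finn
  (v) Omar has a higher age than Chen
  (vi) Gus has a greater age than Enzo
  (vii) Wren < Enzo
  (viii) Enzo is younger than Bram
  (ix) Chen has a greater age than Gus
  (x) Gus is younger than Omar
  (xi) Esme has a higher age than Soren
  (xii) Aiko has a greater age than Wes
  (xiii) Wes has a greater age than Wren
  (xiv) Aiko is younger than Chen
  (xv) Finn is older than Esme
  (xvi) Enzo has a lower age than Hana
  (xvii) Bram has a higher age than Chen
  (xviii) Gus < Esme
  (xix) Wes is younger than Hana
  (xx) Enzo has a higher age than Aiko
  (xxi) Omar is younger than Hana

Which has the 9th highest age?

The consecutive relations fix a unique order: Wren < Wes < Aiko < Enzo < Gus < Chen < Omar < Hana < Soren < Esme < Finn < Bram.
Counting 9 from the largest end gives Enzo.

Enzo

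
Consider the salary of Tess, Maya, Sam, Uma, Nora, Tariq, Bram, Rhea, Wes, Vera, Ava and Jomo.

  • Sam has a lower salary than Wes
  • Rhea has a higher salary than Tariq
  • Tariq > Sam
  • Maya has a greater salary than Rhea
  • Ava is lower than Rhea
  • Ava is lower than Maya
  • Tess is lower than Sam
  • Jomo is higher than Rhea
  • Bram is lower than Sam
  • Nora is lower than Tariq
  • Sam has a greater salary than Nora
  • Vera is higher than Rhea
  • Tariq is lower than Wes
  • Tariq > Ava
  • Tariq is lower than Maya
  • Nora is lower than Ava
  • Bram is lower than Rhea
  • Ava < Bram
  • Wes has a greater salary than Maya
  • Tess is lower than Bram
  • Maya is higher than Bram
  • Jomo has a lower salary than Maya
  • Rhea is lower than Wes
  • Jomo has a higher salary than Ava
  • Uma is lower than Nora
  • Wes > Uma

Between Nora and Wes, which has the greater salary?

The relevant relations are Nora < Ava; Ava < Bram; Bram < Sam; Sam < Tariq; Tariq < Rhea; Rhea < Jomo; Jomo < Maya; Maya < Wes.
Chaining these gives Nora < Ava < Bram < Sam < Tariq < Rhea < Jomo < Maya < Wes.
So Nora < Wes; Wes is the higher of the two.

Wes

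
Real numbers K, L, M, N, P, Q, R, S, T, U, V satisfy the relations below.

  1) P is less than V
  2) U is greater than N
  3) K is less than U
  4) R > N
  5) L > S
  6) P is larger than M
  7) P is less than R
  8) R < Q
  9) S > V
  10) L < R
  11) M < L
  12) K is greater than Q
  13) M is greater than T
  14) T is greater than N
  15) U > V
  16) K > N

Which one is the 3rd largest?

Q

Chaining the given pairs: N < T < M < P < V < S < L < R < Q < K < U.
The 3rd largest is Q.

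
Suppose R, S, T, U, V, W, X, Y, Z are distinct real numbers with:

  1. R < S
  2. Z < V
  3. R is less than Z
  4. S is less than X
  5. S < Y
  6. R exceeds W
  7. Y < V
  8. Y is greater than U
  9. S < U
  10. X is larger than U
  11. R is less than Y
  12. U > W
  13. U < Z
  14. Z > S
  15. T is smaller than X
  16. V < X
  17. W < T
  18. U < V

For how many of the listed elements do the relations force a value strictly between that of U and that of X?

The relations place U below X. An element lies strictly between them when it is forced above U and also forced below X.
Above U: {Y, Z, V}. Below X: {W, R, S, Y, Z, T, V}.
Intersection: {Y, Z, V} — 3.

3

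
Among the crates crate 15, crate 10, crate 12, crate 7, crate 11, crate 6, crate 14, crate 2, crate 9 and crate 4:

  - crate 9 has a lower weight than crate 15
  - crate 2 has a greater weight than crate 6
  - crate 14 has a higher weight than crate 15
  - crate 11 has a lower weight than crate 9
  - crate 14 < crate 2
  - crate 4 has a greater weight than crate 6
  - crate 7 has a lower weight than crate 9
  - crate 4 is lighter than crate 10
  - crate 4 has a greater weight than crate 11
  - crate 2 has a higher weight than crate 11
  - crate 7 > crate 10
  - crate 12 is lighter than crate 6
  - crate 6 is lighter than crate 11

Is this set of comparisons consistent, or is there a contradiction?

The single ordering crate 12 < crate 6 < crate 11 < crate 4 < crate 10 < crate 7 < crate 9 < crate 15 < crate 14 < crate 2 satisfies every listed relation, so no contradiction arises.

consistent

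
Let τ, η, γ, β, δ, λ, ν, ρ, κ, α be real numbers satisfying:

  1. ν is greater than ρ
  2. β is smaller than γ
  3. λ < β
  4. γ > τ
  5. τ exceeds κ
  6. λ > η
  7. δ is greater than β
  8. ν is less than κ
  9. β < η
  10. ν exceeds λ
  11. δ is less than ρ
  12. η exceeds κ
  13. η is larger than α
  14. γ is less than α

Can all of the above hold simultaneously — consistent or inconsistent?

We have η < λ stated directly, yet also λ < β < δ < ρ < ν < κ < τ < γ < α < η by chaining the others — so λ < η. Contradiction.

inconsistent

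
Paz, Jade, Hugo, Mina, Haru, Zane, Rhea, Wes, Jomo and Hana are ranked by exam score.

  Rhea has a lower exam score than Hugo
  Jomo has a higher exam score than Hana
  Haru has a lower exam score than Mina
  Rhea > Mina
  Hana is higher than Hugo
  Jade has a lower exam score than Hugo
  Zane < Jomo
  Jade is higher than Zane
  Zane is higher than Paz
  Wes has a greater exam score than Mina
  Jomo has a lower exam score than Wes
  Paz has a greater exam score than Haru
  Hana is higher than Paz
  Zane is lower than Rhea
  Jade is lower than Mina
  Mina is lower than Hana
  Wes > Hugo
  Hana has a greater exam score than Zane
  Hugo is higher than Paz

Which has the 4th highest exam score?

Hugo

Piecing the relations together gives one ordering: Haru < Paz < Zane < Jade < Mina < Rhea < Hugo < Hana < Jomo < Wes.
The 4th largest is Hugo.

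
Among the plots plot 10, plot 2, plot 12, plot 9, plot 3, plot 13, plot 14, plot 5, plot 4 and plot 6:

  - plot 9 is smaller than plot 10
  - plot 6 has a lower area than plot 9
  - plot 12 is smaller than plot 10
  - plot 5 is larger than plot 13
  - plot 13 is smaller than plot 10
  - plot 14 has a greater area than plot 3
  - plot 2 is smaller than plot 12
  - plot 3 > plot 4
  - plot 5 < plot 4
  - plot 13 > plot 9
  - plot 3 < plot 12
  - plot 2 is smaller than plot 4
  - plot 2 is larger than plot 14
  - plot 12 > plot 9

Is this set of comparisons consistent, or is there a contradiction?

inconsistent

We have plot 2 < plot 4 stated directly, yet also plot 4 < plot 3 < plot 14 < plot 2 by chaining the others — so plot 4 < plot 2. Contradiction.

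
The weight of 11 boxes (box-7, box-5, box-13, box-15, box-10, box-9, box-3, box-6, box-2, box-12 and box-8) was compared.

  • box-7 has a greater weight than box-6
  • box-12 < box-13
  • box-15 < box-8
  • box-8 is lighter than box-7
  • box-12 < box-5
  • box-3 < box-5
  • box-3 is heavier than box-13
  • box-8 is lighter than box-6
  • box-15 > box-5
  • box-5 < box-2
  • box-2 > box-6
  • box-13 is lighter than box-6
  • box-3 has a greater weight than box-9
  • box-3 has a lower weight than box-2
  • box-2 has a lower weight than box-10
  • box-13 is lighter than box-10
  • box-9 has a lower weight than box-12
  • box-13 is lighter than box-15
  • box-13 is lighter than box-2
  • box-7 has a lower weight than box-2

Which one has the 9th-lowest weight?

The consecutive relations fix a unique order: box-9 < box-12 < box-13 < box-3 < box-5 < box-15 < box-8 < box-6 < box-7 < box-2 < box-10.
The 9th smallest is box-7.

box-7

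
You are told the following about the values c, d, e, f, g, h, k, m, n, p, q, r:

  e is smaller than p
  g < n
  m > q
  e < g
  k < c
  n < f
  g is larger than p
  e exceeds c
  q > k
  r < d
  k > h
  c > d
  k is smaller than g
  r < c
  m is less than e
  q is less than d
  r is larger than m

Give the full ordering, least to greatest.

h < k < q < m < r < d < c < e < p < g < n < f

Each adjacent pair is fixed by a given relation: h < k; k < q; q < m; m < r; r < d; d < c; c < e; e < p; p < g; g < n; n < f. Chaining them end to end gives the full order.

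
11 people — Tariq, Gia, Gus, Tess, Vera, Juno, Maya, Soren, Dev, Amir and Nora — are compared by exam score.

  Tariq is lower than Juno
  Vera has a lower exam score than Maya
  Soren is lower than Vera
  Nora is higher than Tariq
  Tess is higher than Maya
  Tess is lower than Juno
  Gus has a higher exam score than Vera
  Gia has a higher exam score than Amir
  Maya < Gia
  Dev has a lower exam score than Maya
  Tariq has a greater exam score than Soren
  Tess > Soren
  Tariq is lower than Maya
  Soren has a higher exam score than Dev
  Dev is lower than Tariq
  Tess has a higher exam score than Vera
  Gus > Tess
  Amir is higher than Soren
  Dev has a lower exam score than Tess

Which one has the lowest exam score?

Soren is not least since Dev < Soren; Vera is not least since Soren < Vera; Tariq is not least since Soren < Tariq; Maya is not least since Tariq < Maya; Tess is not least since Dev < Tess; Gus is not least since Tess < Gus; Juno is not least since Tariq < Juno; Amir is not least since Soren < Amir; Nora is not least since Tariq < Nora; Gia is not least since Maya < Gia.
Only Dev has nothing below it, so Dev is the lowest exam score.

Dev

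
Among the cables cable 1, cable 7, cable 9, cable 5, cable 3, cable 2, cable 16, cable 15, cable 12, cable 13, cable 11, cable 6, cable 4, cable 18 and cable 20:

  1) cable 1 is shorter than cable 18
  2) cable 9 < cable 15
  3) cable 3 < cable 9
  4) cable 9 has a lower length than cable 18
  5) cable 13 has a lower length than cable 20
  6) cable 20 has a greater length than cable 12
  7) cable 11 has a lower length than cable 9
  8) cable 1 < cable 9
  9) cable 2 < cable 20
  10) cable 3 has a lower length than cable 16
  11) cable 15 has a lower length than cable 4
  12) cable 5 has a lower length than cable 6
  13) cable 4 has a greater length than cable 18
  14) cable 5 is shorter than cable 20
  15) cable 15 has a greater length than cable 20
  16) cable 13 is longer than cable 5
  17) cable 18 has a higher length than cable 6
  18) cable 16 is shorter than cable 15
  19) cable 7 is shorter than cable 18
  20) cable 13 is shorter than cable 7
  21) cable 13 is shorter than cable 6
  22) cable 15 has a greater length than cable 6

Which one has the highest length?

cable 1 is not greatest since cable 1 < cable 9; cable 2 is not greatest since cable 2 < cable 20; cable 3 is not greatest since cable 3 < cable 16; cable 5 is not greatest since cable 5 < cable 13; cable 13 is not greatest since cable 13 < cable 7; cable 12 is not greatest since cable 12 < cable 20; cable 11 is not greatest since cable 11 < cable 9; cable 16 is not greatest since cable 16 < cable 15; cable 7 is not greatest since cable 7 < cable 18; cable 9 is not greatest since cable 9 < cable 15; cable 6 is not greatest since cable 6 < cable 18; cable 20 is not greatest since cable 20 < cable 15; cable 18 is not greatest since cable 18 < cable 4; cable 15 is not greatest since cable 15 < cable 4.
Only cable 4 has nothing above it, so cable 4 is the highest length.

cable 4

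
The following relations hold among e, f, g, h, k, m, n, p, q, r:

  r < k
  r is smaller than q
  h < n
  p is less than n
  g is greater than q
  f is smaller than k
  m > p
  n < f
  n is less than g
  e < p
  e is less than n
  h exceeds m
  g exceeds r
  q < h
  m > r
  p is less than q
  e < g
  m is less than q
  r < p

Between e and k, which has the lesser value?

The relevant relations are e < p; p < m; m < q; q < h; h < n; n < f; f < k.
Together: e < p < m < q < h < n < f < k.
So e < k; e is the smaller of the two.

e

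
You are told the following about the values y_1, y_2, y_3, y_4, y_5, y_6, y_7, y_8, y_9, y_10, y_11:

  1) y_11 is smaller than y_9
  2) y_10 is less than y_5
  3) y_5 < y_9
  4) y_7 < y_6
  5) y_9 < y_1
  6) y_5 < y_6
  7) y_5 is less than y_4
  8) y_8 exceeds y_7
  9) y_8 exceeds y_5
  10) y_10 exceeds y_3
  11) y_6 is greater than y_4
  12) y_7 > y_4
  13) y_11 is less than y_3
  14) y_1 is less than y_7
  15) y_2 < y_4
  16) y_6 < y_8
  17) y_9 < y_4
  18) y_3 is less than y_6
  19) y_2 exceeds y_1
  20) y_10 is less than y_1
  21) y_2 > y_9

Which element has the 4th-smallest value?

The consecutive relations fix a unique order: y_11 < y_3 < y_10 < y_5 < y_9 < y_1 < y_2 < y_4 < y_7 < y_6 < y_8.
Counting 4 from the smallest end gives y_5.

y_5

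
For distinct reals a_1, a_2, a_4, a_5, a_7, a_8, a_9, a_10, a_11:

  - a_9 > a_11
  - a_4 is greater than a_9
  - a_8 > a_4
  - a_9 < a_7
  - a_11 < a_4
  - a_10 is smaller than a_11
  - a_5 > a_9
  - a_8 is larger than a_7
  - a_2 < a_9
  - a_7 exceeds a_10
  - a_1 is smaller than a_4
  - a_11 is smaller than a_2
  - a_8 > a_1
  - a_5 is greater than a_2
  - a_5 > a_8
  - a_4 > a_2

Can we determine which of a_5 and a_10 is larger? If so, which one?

a_10 < a_11 < a_2 < a_9 < a_4 < a_8 < a_5, by transitivity through a_11, a_2, a_9, a_4, a_8.
So a_5 is larger.

a_5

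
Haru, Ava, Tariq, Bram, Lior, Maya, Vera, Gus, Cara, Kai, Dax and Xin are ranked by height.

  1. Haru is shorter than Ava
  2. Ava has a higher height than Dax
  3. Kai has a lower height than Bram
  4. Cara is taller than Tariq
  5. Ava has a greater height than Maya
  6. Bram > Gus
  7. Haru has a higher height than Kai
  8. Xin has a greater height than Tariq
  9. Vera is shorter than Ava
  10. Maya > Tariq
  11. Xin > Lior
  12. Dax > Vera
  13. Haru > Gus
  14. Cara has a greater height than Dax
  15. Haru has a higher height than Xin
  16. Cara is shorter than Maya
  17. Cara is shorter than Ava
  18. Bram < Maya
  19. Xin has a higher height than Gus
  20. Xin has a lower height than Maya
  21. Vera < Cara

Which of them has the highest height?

Ava

Vera is not greatest since Vera < Dax; Gus is not greatest since Gus < Haru; Lior is not greatest since Lior < Xin; Tariq is not greatest since Tariq < Xin; Xin is not greatest since Xin < Haru; Dax is not greatest since Dax < Ava; Kai is not greatest since Kai < Bram; Bram is not greatest since Bram < Maya; Cara is not greatest since Cara < Ava; Haru is not greatest since Haru < Ava; Maya is not greatest since Maya < Ava.
Only Ava has nothing above it, so Ava is the highest height.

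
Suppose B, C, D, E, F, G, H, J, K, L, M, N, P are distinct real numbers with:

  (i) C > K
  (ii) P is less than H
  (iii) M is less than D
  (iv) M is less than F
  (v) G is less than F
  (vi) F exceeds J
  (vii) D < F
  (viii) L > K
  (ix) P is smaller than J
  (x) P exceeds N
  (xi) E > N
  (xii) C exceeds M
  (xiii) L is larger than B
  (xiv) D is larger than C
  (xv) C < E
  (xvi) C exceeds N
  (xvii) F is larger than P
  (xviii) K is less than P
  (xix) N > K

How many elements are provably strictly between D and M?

Chaining upward from M reaches: C, E, F.
Chaining downward from D reaches: K, N, C.
Strictly between M and D are those in both lists: C — 1 element.

1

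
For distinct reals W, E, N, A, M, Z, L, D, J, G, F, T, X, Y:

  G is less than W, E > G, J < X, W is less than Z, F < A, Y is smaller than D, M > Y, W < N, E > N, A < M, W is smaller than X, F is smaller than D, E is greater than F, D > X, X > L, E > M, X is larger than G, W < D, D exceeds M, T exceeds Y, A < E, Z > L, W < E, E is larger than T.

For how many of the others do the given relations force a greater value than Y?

4

The elements the relations force above Y are T, M, E, D — no chain reaches any other.
That is 4.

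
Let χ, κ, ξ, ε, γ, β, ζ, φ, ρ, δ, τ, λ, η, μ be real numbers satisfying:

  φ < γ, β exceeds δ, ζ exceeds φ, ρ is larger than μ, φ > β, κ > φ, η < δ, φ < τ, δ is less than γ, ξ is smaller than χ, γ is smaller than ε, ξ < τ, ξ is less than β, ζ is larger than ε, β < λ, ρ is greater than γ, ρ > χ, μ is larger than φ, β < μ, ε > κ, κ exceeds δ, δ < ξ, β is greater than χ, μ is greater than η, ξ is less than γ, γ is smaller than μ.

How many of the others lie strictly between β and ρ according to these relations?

Chaining upward from β reaches: φ, γ, κ, μ, ε, τ, λ, ζ.
Chaining downward from ρ reaches: η, δ, ξ, χ, φ, γ, μ.
Strictly between β and ρ are those in both lists: φ, γ, μ — 3 elements.

3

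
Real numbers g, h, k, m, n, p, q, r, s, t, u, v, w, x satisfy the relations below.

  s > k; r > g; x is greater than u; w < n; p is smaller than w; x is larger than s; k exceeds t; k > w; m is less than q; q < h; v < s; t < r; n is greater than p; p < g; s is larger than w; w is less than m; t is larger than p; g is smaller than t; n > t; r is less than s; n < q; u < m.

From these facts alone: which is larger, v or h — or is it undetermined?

undetermined

Following every chain through v: above v we get s, x.
h is not reached, and no chain runs the other way from h to v.
So the given relations leave the order of v and h undetermined.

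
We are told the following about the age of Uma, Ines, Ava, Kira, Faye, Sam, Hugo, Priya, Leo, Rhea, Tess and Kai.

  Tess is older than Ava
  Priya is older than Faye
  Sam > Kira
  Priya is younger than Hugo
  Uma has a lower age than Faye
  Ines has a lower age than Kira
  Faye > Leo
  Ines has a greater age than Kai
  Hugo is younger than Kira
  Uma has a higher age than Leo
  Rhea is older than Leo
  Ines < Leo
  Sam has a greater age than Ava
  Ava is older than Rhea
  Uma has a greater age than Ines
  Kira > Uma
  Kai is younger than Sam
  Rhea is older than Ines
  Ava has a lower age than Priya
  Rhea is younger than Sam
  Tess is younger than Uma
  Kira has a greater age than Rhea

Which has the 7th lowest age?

Uma

Piecing the relations together gives one ordering: Kai < Ines < Leo < Rhea < Ava < Tess < Uma < Faye < Priya < Hugo < Kira < Sam.
Counting 7 from the smallest end gives Uma.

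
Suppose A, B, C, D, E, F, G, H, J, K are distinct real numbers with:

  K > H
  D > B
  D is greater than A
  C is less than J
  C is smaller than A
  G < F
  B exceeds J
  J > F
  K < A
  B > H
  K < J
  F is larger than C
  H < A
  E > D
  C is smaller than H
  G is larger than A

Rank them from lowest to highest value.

C < H < K < A < G < F < J < B < D < E

The consecutive links are each given: C < H; H < K; K < A; A < G; G < F; F < J; J < B; B < D; D < E.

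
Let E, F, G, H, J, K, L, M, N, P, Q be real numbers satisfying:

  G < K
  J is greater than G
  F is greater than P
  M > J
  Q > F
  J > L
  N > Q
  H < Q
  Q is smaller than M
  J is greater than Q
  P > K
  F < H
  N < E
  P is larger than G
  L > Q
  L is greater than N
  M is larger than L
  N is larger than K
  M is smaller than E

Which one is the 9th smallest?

J

The consecutive relations fix a unique order: G < K < P < F < H < Q < N < L < J < M < E.
The 9th smallest is J.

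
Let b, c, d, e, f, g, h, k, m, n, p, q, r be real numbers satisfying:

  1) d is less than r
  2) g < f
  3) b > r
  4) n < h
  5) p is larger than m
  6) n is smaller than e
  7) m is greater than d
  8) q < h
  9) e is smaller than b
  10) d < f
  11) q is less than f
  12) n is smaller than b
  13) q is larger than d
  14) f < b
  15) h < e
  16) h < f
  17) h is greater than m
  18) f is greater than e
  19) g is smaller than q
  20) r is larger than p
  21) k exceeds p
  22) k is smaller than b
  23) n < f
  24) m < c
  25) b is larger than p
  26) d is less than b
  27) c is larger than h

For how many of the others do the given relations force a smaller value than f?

7

From f the given relations immediately reach g, n, d, q, h, e.
From those, m — 7 in total.
Nothing else is reachable below f; 7 in all.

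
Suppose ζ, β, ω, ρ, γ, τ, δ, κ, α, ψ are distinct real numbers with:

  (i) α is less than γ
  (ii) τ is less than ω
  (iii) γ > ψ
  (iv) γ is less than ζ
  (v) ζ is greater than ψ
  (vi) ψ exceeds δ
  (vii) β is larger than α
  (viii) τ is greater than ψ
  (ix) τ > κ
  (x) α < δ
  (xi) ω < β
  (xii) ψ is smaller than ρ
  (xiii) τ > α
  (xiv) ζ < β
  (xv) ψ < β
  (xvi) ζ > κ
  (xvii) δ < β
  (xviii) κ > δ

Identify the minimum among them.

Chaining upward from α: directly above it, δ, γ, τ, β; then ψ, κ, ζ, ω; then ρ.
That covers every other element, and nothing is given below α, so α is the minimum.

α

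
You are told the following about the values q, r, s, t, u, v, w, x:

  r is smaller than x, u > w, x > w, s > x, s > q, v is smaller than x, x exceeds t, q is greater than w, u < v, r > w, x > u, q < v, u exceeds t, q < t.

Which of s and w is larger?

s

w < q < t < u < v < x < s, by transitivity through q, t, u, v, x.
So w < s; s is the larger of the two.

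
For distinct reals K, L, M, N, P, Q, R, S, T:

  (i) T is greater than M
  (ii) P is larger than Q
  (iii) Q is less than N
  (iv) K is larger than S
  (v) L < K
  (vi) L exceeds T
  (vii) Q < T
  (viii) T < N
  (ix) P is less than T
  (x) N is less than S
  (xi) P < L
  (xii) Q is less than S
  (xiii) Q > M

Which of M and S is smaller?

M < Q and Q < P give M < P.
Then P < T extends the chain to T.
Then T < N extends the chain to N.
With N < S: M < Q < P < T < N < S.
So M < S; M is the smaller of the two.

M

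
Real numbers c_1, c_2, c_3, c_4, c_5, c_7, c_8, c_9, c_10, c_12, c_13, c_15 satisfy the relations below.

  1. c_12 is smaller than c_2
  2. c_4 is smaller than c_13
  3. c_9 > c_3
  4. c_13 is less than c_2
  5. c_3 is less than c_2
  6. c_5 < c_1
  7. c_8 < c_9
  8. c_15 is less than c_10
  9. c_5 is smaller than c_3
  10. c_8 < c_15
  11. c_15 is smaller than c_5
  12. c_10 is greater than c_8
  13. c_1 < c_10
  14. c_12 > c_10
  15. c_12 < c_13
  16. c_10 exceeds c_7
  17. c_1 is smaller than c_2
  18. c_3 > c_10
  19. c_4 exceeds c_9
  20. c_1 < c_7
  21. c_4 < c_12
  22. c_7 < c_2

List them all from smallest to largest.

c_8 < c_15 < c_5 < c_1 < c_7 < c_10 < c_3 < c_9 < c_4 < c_12 < c_13 < c_2

Nothing is placed below c_8, so it is least; from there c_8 < c_15; c_15 < c_5; c_5 < c_1; c_1 < c_7; c_7 < c_10; c_10 < c_3; c_3 < c_9; c_9 < c_4; c_4 < c_12; c_12 < c_13; c_13 < c_2, each given directly.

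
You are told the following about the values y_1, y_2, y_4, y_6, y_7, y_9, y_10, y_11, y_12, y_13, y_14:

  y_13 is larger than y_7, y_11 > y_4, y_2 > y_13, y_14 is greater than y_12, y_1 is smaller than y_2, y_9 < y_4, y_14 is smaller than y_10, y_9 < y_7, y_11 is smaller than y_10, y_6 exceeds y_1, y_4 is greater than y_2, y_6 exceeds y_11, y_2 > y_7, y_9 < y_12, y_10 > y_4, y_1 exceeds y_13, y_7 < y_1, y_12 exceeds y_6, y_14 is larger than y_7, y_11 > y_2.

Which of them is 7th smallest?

y_11

Piecing the relations together gives one ordering: y_9 < y_7 < y_13 < y_1 < y_2 < y_4 < y_11 < y_6 < y_12 < y_14 < y_10.
Counting 7 from the smallest end gives y_11.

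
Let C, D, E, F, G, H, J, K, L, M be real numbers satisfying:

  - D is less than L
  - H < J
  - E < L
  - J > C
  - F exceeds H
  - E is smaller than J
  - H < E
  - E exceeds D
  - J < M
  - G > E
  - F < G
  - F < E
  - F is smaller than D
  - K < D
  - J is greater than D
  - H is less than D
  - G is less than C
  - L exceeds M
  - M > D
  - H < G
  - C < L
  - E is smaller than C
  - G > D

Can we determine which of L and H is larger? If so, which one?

L

H < F < D < E < G < C < J < M < L, by transitivity through F, D, E, G, C, J, M.
So L is larger.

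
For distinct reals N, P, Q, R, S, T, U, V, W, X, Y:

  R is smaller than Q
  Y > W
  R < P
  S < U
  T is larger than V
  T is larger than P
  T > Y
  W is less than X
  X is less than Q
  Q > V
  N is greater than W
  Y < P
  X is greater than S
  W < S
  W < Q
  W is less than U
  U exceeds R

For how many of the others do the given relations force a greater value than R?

4

From R the given relations immediately reach U, P, Q.
From those, T — 4 in total.
Nothing else is reachable above R; 4 in all.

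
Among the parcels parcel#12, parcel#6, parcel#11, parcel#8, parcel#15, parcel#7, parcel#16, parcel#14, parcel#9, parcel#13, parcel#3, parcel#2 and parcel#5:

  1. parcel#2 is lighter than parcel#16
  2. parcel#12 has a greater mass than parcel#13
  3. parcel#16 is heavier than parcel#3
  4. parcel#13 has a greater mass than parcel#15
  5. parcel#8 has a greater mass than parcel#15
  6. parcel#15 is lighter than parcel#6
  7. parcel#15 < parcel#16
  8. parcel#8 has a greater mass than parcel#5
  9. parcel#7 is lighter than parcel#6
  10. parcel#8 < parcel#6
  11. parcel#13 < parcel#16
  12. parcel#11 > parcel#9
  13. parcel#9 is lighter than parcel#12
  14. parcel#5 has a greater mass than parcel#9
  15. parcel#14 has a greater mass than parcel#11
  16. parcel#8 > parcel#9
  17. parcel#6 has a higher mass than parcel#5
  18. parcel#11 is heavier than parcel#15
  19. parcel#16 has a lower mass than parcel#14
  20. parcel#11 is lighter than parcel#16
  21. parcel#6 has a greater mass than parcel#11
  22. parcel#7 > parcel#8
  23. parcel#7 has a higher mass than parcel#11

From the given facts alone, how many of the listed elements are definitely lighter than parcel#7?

5

The elements the relations force below parcel#7 are parcel#9, parcel#15, parcel#5, parcel#8, parcel#11 — no chain reaches any other.
That is 5.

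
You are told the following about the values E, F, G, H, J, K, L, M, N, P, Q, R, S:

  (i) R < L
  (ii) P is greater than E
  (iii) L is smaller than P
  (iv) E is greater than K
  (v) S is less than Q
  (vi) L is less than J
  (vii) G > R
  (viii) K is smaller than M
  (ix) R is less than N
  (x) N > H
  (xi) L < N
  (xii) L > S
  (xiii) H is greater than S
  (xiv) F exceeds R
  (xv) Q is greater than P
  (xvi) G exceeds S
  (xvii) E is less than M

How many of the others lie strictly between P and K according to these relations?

The relations place K below P. An element lies strictly between them when it is forced above K and also forced below P.
Above K: {E, M, Q}. Below P: {S, E, R, L}.
Intersection: {E} — 1.

1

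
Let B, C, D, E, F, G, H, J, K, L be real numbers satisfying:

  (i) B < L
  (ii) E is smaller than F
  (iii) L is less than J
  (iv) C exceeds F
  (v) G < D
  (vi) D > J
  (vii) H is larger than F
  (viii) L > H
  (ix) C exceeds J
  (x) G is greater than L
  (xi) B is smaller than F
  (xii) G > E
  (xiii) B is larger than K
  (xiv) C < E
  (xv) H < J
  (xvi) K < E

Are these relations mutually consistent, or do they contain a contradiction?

We have E < F stated directly, yet also F < H < L < J < C < E by chaining the others — so F < E. Contradiction.

inconsistent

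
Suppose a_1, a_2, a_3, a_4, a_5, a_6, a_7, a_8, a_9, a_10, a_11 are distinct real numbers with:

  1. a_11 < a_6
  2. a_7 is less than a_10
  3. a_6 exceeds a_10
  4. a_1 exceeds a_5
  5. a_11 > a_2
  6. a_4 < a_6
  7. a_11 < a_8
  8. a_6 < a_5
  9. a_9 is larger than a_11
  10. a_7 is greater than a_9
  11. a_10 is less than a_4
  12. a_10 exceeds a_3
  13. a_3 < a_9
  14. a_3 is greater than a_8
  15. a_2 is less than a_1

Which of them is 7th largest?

a_9

Chaining the given pairs: a_2 < a_11 < a_8 < a_3 < a_9 < a_7 < a_10 < a_4 < a_6 < a_5 < a_1.
Counting 7 from the largest end gives a_9.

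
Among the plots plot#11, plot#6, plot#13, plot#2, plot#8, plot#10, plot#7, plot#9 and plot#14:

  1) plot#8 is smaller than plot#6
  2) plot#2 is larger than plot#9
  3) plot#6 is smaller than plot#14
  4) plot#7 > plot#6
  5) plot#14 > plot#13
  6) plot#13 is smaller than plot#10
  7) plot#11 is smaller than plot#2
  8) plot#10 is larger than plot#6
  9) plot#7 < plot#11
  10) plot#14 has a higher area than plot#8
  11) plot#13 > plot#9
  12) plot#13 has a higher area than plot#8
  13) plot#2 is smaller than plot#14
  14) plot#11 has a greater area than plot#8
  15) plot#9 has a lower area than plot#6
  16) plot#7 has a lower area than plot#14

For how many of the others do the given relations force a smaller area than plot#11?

4

Directly below plot#11: plot#8, plot#7.
One step further: plot#6 (3 so far).
One step further: plot#9 (4 so far).
No other element is forced below plot#11 by the given relations, so the count is 4.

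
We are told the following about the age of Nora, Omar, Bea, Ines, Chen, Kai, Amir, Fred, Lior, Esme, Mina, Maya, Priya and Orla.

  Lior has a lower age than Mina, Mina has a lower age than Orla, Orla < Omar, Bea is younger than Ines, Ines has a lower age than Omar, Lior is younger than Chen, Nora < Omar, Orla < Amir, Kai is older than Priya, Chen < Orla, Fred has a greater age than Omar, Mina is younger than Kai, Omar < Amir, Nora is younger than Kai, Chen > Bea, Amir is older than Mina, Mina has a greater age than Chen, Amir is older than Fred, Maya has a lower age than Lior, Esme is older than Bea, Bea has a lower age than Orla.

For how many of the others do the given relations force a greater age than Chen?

6

Directly above Chen: Mina, Orla.
One step further: Kai, Omar, Amir (5 so far).
One step further: Fred (6 so far).
No other element is forced above Chen by the given relations, so the count is 6.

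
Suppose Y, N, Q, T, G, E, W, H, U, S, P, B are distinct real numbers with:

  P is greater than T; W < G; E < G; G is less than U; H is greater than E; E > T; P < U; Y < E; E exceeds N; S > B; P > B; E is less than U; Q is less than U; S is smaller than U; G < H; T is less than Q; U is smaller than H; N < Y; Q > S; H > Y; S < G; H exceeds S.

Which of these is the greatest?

H

Chaining downward from H: directly below it, S, Y, E, G, U; then B, T, N, Q, P, W.
That covers every other element, and nothing is given above H, so H is the greatest.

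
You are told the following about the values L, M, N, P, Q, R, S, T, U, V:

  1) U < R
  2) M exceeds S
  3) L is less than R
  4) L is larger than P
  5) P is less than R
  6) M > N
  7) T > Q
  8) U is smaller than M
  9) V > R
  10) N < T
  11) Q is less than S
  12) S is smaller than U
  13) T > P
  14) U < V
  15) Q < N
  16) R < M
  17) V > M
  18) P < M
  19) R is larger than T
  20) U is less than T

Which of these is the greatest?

Q is not greatest since Q < S; S is not greatest since S < U; P is not greatest since P < M; L is not greatest since L < R; N is not greatest since N < T; U is not greatest since U < R; T is not greatest since T < R; R is not greatest since R < V; M is not greatest since M < V.
Only V has nothing above it, so V is the greatest.

V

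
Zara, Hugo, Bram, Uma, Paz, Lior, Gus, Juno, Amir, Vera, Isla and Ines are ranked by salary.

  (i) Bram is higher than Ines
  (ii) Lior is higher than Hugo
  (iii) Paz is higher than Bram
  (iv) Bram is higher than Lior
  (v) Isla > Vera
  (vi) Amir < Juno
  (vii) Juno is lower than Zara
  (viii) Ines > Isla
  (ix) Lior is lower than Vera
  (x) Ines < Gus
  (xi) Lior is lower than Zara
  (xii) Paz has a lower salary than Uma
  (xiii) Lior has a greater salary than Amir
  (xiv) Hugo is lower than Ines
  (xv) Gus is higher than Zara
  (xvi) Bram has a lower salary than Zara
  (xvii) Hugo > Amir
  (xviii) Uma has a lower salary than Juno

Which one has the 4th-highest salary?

Chaining the given pairs: Amir < Hugo < Lior < Vera < Isla < Ines < Bram < Paz < Uma < Juno < Zara < Gus.
The 4th largest is Uma.

Uma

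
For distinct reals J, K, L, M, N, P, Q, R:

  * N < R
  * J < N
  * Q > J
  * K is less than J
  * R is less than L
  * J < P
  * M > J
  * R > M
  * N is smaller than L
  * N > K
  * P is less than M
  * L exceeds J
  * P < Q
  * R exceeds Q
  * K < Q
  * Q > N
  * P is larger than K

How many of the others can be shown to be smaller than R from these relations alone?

6

From R the given relations immediately reach N, M, Q.
From those, K, J, P — 6 in total.
No other element is forced below R by the given relations, so the count is 6.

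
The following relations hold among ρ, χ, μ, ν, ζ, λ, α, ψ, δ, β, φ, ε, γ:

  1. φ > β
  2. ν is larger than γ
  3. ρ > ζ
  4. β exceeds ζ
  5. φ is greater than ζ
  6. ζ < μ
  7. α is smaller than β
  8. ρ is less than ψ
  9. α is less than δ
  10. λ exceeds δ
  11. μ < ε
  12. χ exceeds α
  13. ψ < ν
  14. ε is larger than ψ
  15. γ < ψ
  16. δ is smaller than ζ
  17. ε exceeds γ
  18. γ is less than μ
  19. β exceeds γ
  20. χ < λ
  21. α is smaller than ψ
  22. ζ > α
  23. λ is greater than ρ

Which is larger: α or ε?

α < δ and δ < ζ give α < ζ.
With ζ < ρ: α < δ < ζ < ρ.
Then ρ < ψ extends the chain to ψ.
Then ψ < ε extends the chain to ε.
So α < ε; ε is the larger of the two.

ε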